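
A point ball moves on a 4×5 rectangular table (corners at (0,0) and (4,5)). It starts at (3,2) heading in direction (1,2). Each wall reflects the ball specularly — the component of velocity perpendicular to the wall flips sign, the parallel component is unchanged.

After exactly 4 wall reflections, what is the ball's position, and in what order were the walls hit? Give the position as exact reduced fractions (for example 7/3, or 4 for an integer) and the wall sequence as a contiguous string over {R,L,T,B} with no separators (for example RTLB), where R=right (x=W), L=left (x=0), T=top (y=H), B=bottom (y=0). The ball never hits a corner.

1. t=1 → R at (4,4); v=(-1,2)
2. t=1/2 → T at (7/2,5); v=(-1,-2)
3. t=5/2 → B at (1,0); v=(-1,2)
4. t=1 → L at (0,2); v=(1,2)

Final position: (0,2)
Wall sequence: RTBL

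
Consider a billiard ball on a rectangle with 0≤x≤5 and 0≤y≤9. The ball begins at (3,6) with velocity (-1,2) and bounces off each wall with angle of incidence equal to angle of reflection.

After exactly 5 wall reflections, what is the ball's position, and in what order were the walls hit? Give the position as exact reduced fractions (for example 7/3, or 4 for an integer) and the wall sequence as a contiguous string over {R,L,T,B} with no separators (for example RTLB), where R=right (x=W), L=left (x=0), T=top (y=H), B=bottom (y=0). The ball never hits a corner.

1. t=3/2 → T at (3/2,9); v=(-1,-2)
2. t=3/2 → L at (0,6); v=(1,-2)
3. t=3 → B at (3,0); v=(1,2)
4. t=2 → R at (5,4); v=(-1,2)
5. t=5/2 → T at (5/2,9); v=(-1,-2)

Final position: (5/2,9)
Wall sequence: TLBRT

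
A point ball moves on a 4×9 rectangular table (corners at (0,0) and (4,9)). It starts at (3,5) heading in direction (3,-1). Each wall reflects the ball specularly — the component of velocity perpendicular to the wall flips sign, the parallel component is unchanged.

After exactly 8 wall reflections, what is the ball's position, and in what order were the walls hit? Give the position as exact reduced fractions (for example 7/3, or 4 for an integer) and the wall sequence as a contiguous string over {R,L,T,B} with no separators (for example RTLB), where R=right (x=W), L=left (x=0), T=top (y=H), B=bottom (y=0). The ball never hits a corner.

1. t=1/3 → R at (4,14/3); v=(-3,-1)
2. t=4/3 → L at (0,10/3); v=(3,-1)
3. t=4/3 → R at (4,2); v=(-3,-1)
4. t=4/3 → L at (0,2/3); v=(3,-1)
5. t=2/3 → B at (2,0); v=(3,1)
6. t=2/3 → R at (4,2/3); v=(-3,1)
7. t=4/3 → L at (0,2); v=(3,1)
8. t=4/3 → R at (4,10/3); v=(-3,1)

Final position: (4,10/3)
Wall sequence: RLRLBRLR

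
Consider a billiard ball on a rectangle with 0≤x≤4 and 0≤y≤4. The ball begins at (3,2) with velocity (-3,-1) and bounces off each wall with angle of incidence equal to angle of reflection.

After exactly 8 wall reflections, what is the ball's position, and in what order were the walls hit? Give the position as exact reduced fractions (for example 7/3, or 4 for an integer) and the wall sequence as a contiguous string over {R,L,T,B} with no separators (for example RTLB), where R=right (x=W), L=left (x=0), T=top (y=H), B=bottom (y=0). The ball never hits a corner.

Final position: (4,7/3)
Wall sequence: LBRLRTLR

1. t=1 → L at (0,1); v=(3,-1)
2. t=1 → B at (3,0); v=(3,1)
3. t=1/3 → R at (4,1/3); v=(-3,1)
4. t=4/3 → L at (0,5/3); v=(3,1)
5. t=4/3 → R at (4,3); v=(-3,1)
6. t=1 → T at (1,4); v=(-3,-1)
7. t=1/3 → L at (0,11/3); v=(3,-1)
8. t=4/3 → R at (4,7/3); v=(-3,-1)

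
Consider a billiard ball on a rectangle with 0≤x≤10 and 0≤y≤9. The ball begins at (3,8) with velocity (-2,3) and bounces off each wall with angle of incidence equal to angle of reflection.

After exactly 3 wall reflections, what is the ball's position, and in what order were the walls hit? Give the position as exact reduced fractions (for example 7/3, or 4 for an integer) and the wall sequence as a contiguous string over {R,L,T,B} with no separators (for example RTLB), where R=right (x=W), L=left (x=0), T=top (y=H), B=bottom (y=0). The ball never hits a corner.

1. t=1/3 → T at (7/3,9); v=(-2,-3)
2. t=7/6 → L at (0,11/2); v=(2,-3)
3. t=11/6 → B at (11/3,0); v=(2,3)

Final position: (11/3,0)
Wall sequence: TLB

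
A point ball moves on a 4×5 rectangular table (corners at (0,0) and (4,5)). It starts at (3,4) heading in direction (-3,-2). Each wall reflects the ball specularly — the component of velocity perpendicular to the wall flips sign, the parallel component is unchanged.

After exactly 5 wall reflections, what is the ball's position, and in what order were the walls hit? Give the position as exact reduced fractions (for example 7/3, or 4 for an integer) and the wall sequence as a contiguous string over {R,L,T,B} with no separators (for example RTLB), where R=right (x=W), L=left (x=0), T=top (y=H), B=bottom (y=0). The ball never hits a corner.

Final position: (5/2,5)
Wall sequence: LBRLT

1. t=1 → L at (0,2); v=(3,-2)
2. t=1 → B at (3,0); v=(3,2)
3. t=1/3 → R at (4,2/3); v=(-3,2)
4. t=4/3 → L at (0,10/3); v=(3,2)
5. t=5/6 → T at (5/2,5); v=(3,-2)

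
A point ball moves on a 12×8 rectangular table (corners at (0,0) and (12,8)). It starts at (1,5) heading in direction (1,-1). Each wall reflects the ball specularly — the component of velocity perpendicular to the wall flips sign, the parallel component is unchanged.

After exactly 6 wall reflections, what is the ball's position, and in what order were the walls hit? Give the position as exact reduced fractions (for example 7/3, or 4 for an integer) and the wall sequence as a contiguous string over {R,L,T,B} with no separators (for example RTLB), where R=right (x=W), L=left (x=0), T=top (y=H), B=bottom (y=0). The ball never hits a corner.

Final position: (6,8)
Wall sequence: BRTBLT

1. t=5 → B at (6,0); v=(1,1)
2. t=6 → R at (12,6); v=(-1,1)
3. t=2 → T at (10,8); v=(-1,-1)
4. t=8 → B at (2,0); v=(-1,1)
5. t=2 → L at (0,2); v=(1,1)
6. t=6 → T at (6,8); v=(1,-1)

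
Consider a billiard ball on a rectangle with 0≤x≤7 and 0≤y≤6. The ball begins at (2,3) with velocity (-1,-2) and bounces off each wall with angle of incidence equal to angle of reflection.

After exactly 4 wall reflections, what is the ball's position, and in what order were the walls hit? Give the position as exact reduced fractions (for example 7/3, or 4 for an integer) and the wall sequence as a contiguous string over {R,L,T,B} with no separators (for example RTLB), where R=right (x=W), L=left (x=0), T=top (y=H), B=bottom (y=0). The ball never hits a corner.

1. t=3/2 → B at (1/2,0); v=(-1,2)
2. t=1/2 → L at (0,1); v=(1,2)
3. t=5/2 → T at (5/2,6); v=(1,-2)
4. t=3 → B at (11/2,0); v=(1,2)

Final position: (11/2,0)
Wall sequence: BLTB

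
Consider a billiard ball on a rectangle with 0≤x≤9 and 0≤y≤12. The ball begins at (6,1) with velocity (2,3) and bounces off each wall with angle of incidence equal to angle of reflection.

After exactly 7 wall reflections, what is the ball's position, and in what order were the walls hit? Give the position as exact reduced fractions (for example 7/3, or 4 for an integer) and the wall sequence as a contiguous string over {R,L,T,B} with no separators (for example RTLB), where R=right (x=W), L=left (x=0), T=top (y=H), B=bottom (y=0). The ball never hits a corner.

Final position: (0,2)
Wall sequence: RTLBRTL

1. t=3/2 → R at (9,11/2); v=(-2,3)
2. t=13/6 → T at (14/3,12); v=(-2,-3)
3. t=7/3 → L at (0,5); v=(2,-3)
4. t=5/3 → B at (10/3,0); v=(2,3)
5. t=17/6 → R at (9,17/2); v=(-2,3)
6. t=7/6 → T at (20/3,12); v=(-2,-3)
7. t=10/3 → L at (0,2); v=(2,-3)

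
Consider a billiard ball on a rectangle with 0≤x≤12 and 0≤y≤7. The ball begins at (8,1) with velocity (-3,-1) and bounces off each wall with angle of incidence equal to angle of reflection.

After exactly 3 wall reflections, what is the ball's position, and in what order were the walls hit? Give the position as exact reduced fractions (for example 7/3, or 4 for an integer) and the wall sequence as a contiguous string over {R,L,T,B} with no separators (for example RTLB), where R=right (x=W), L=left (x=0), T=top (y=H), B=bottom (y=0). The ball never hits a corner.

1. t=1 → B at (5,0); v=(-3,1)
2. t=5/3 → L at (0,5/3); v=(3,1)
3. t=4 → R at (12,17/3); v=(-3,1)

Final position: (12,17/3)
Wall sequence: BLR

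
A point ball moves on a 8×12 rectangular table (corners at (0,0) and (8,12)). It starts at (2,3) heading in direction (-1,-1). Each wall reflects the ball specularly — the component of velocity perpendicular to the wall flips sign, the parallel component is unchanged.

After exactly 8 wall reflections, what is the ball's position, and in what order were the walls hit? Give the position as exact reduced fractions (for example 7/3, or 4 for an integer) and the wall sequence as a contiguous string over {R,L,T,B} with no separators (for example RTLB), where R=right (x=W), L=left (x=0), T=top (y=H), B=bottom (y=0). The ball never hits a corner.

1. t=2 → L at (0,1); v=(1,-1)
2. t=1 → B at (1,0); v=(1,1)
3. t=7 → R at (8,7); v=(-1,1)
4. t=5 → T at (3,12); v=(-1,-1)
5. t=3 → L at (0,9); v=(1,-1)
6. t=8 → R at (8,1); v=(-1,-1)
7. t=1 → B at (7,0); v=(-1,1)
8. t=7 → L at (0,7); v=(1,1)

Final position: (0,7)
Wall sequence: LBRTLRBL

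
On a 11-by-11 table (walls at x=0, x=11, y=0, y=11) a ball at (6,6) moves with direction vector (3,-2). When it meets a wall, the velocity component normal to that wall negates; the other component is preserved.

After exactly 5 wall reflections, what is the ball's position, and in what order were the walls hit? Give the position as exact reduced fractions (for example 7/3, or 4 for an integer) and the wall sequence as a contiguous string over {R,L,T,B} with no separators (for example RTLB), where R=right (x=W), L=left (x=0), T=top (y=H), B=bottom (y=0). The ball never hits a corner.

Final position: (11,10)
Wall sequence: RBLTR

1. t=5/3 → R at (11,8/3); v=(-3,-2)
2. t=4/3 → B at (7,0); v=(-3,2)
3. t=7/3 → L at (0,14/3); v=(3,2)
4. t=19/6 → T at (19/2,11); v=(3,-2)
5. t=1/2 → R at (11,10); v=(-3,-2)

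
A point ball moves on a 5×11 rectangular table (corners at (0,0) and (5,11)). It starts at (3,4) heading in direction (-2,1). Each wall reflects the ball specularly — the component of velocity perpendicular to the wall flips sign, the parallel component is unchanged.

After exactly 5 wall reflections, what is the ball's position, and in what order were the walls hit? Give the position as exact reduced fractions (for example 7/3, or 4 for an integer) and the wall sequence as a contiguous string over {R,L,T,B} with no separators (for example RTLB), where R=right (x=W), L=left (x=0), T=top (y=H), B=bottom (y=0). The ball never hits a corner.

1. t=3/2 → L at (0,11/2); v=(2,1)
2. t=5/2 → R at (5,8); v=(-2,1)
3. t=5/2 → L at (0,21/2); v=(2,1)
4. t=1/2 → T at (1,11); v=(2,-1)
5. t=2 → R at (5,9); v=(-2,-1)

Final position: (5,9)
Wall sequence: LRLTR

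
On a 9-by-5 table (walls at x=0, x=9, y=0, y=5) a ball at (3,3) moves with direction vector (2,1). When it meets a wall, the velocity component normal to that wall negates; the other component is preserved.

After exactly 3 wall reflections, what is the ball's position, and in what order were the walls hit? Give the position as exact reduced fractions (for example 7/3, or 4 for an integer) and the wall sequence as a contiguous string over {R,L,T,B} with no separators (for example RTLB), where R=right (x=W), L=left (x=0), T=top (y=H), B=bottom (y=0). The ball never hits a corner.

Final position: (1,0)
Wall sequence: TRB

1. t=2 → T at (7,5); v=(2,-1)
2. t=1 → R at (9,4); v=(-2,-1)
3. t=4 → B at (1,0); v=(-2,1)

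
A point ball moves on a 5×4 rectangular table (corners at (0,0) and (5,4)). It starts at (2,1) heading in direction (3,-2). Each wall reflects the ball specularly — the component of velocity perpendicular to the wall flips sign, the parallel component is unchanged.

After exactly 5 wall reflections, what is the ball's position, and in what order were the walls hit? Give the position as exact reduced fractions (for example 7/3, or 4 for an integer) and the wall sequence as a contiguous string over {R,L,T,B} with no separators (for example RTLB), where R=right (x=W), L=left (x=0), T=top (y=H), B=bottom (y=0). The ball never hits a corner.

1. t=1/2 → B at (7/2,0); v=(3,2)
2. t=1/2 → R at (5,1); v=(-3,2)
3. t=3/2 → T at (1/2,4); v=(-3,-2)
4. t=1/6 → L at (0,11/3); v=(3,-2)
5. t=5/3 → R at (5,1/3); v=(-3,-2)

Final position: (5,1/3)
Wall sequence: BRTLR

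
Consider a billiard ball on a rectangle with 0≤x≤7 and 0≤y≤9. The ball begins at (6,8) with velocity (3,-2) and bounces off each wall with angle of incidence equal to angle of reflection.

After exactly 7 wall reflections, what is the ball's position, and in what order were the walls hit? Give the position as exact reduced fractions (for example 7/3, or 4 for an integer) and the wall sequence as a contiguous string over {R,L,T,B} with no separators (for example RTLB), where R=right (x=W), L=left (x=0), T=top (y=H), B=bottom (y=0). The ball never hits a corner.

1. t=1/3 → R at (7,22/3); v=(-3,-2)
2. t=7/3 → L at (0,8/3); v=(3,-2)
3. t=4/3 → B at (4,0); v=(3,2)
4. t=1 → R at (7,2); v=(-3,2)
5. t=7/3 → L at (0,20/3); v=(3,2)
6. t=7/6 → T at (7/2,9); v=(3,-2)
7. t=7/6 → R at (7,20/3); v=(-3,-2)

Final position: (7,20/3)
Wall sequence: RLBRLTR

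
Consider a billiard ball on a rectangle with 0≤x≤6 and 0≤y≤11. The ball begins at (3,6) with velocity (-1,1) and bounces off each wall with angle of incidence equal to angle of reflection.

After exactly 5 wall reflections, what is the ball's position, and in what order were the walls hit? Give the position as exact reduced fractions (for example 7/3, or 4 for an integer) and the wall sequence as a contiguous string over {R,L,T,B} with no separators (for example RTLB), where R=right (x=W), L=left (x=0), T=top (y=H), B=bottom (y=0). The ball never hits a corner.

Final position: (1,0)
Wall sequence: LTRLB

1. t=3 → L at (0,9); v=(1,1)
2. t=2 → T at (2,11); v=(1,-1)
3. t=4 → R at (6,7); v=(-1,-1)
4. t=6 → L at (0,1); v=(1,-1)
5. t=1 → B at (1,0); v=(1,1)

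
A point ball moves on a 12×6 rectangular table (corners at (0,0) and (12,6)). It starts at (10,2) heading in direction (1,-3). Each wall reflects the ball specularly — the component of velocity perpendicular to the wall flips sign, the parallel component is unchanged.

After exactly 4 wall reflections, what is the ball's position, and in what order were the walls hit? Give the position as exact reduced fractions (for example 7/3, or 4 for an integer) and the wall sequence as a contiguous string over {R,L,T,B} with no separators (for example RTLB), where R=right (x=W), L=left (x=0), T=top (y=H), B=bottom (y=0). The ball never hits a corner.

Final position: (28/3,0)
Wall sequence: BRTB

1. t=2/3 → B at (32/3,0); v=(1,3)
2. t=4/3 → R at (12,4); v=(-1,3)
3. t=2/3 → T at (34/3,6); v=(-1,-3)
4. t=2 → B at (28/3,0); v=(-1,3)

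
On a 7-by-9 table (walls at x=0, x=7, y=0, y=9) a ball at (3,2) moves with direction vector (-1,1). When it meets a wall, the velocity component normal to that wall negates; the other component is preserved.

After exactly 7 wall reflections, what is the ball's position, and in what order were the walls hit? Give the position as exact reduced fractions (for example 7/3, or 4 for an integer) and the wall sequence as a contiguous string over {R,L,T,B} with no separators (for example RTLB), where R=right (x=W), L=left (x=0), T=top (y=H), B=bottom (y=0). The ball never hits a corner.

1. t=3 → L at (0,5); v=(1,1)
2. t=4 → T at (4,9); v=(1,-1)
3. t=3 → R at (7,6); v=(-1,-1)
4. t=6 → B at (1,0); v=(-1,1)
5. t=1 → L at (0,1); v=(1,1)
6. t=7 → R at (7,8); v=(-1,1)
7. t=1 → T at (6,9); v=(-1,-1)

Final position: (6,9)
Wall sequence: LTRBLRT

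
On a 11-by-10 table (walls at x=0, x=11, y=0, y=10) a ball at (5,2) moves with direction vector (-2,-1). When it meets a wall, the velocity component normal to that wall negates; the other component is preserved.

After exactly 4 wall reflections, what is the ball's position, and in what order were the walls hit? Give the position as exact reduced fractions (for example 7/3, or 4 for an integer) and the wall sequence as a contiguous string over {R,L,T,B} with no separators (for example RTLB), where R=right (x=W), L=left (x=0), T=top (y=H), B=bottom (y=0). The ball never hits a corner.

1. t=2 → B at (1,0); v=(-2,1)
2. t=1/2 → L at (0,1/2); v=(2,1)
3. t=11/2 → R at (11,6); v=(-2,1)
4. t=4 → T at (3,10); v=(-2,-1)

Final position: (3,10)
Wall sequence: BLRT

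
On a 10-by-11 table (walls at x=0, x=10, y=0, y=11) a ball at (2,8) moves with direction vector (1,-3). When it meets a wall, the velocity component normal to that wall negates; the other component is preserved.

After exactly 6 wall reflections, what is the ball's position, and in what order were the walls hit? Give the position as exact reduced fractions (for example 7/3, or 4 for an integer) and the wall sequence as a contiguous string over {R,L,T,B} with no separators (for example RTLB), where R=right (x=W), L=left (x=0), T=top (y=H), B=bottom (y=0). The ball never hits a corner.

Final position: (2/3,0)
Wall sequence: BTRBTB

1. t=8/3 → B at (14/3,0); v=(1,3)
2. t=11/3 → T at (25/3,11); v=(1,-3)
3. t=5/3 → R at (10,6); v=(-1,-3)
4. t=2 → B at (8,0); v=(-1,3)
5. t=11/3 → T at (13/3,11); v=(-1,-3)
6. t=11/3 → B at (2/3,0); v=(-1,3)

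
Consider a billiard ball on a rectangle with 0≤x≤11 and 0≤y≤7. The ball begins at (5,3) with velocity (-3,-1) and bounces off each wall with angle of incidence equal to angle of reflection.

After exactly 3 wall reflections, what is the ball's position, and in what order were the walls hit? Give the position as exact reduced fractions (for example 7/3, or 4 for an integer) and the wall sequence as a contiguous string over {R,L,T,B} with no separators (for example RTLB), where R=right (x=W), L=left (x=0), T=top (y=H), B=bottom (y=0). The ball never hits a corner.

1. t=5/3 → L at (0,4/3); v=(3,-1)
2. t=4/3 → B at (4,0); v=(3,1)
3. t=7/3 → R at (11,7/3); v=(-3,1)

Final position: (11,7/3)
Wall sequence: LBR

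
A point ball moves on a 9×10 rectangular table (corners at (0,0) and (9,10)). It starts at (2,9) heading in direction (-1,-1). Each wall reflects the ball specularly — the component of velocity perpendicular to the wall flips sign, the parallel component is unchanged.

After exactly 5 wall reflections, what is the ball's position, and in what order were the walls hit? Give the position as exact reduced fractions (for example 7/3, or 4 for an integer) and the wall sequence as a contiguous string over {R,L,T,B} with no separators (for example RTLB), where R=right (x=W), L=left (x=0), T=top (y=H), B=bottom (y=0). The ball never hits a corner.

1. t=2 → L at (0,7); v=(1,-1)
2. t=7 → B at (7,0); v=(1,1)
3. t=2 → R at (9,2); v=(-1,1)
4. t=8 → T at (1,10); v=(-1,-1)
5. t=1 → L at (0,9); v=(1,-1)

Final position: (0,9)
Wall sequence: LBRTL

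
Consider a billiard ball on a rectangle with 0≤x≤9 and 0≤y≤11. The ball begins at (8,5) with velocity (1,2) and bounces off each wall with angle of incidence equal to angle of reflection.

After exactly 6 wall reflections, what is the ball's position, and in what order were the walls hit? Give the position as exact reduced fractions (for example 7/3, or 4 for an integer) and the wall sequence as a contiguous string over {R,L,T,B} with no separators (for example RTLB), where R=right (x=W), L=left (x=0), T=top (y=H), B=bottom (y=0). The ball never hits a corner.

1. t=1 → R at (9,7); v=(-1,2)
2. t=2 → T at (7,11); v=(-1,-2)
3. t=11/2 → B at (3/2,0); v=(-1,2)
4. t=3/2 → L at (0,3); v=(1,2)
5. t=4 → T at (4,11); v=(1,-2)
6. t=5 → R at (9,1); v=(-1,-2)

Final position: (9,1)
Wall sequence: RTBLTR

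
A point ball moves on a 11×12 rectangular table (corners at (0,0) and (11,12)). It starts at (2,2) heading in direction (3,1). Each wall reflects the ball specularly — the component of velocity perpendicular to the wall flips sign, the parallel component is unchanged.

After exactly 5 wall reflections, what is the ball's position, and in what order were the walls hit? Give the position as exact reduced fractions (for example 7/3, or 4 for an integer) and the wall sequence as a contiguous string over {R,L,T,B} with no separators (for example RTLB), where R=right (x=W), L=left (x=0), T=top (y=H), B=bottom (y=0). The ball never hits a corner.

Final position: (0,8)
Wall sequence: RLTRL

1. t=3 → R at (11,5); v=(-3,1)
2. t=11/3 → L at (0,26/3); v=(3,1)
3. t=10/3 → T at (10,12); v=(3,-1)
4. t=1/3 → R at (11,35/3); v=(-3,-1)
5. t=11/3 → L at (0,8); v=(3,-1)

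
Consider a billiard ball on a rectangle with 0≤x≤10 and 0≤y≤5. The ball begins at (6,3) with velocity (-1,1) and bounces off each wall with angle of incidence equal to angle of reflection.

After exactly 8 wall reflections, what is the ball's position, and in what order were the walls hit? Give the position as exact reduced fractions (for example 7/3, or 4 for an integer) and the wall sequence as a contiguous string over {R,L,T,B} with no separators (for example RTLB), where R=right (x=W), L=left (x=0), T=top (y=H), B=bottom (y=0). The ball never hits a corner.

1. t=2 → T at (4,5); v=(-1,-1)
2. t=4 → L at (0,1); v=(1,-1)
3. t=1 → B at (1,0); v=(1,1)
4. t=5 → T at (6,5); v=(1,-1)
5. t=4 → R at (10,1); v=(-1,-1)
6. t=1 → B at (9,0); v=(-1,1)
7. t=5 → T at (4,5); v=(-1,-1)
8. t=4 → L at (0,1); v=(1,-1)

Final position: (0,1)
Wall sequence: TLBTRBTL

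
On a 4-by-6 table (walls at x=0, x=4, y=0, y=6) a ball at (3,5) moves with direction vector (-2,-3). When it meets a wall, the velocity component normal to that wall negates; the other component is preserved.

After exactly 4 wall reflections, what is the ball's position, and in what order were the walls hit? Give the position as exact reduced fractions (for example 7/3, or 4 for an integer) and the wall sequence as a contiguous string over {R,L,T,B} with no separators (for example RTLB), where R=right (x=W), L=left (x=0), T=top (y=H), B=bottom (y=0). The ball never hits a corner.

Final position: (11/3,6)
Wall sequence: LBRT

1. t=3/2 → L at (0,1/2); v=(2,-3)
2. t=1/6 → B at (1/3,0); v=(2,3)
3. t=11/6 → R at (4,11/2); v=(-2,3)
4. t=1/6 → T at (11/3,6); v=(-2,-3)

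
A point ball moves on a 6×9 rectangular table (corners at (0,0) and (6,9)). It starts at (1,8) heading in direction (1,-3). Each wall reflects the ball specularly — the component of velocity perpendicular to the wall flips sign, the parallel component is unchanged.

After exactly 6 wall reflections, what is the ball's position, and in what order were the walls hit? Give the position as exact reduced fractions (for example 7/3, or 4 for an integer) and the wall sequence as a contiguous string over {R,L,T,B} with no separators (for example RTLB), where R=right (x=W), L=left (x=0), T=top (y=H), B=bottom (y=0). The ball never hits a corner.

Final position: (2/3,9)
Wall sequence: BRTBLT

1. t=8/3 → B at (11/3,0); v=(1,3)
2. t=7/3 → R at (6,7); v=(-1,3)
3. t=2/3 → T at (16/3,9); v=(-1,-3)
4. t=3 → B at (7/3,0); v=(-1,3)
5. t=7/3 → L at (0,7); v=(1,3)
6. t=2/3 → T at (2/3,9); v=(1,-3)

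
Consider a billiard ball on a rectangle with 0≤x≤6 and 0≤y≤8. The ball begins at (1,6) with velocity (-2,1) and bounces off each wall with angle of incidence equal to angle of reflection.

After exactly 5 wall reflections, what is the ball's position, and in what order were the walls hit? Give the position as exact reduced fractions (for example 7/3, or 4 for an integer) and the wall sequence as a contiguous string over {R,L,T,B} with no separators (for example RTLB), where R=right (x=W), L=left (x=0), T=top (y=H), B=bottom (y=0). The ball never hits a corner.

1. t=1/2 → L at (0,13/2); v=(2,1)
2. t=3/2 → T at (3,8); v=(2,-1)
3. t=3/2 → R at (6,13/2); v=(-2,-1)
4. t=3 → L at (0,7/2); v=(2,-1)
5. t=3 → R at (6,1/2); v=(-2,-1)

Final position: (6,1/2)
Wall sequence: LTRLR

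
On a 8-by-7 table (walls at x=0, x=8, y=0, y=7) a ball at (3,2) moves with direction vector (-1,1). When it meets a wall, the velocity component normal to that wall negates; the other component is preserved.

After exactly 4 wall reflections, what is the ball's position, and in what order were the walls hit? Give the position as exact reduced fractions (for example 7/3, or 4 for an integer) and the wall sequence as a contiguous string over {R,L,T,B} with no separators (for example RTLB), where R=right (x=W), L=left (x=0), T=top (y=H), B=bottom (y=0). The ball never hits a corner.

1. t=3 → L at (0,5); v=(1,1)
2. t=2 → T at (2,7); v=(1,-1)
3. t=6 → R at (8,1); v=(-1,-1)
4. t=1 → B at (7,0); v=(-1,1)

Final position: (7,0)
Wall sequence: LTRB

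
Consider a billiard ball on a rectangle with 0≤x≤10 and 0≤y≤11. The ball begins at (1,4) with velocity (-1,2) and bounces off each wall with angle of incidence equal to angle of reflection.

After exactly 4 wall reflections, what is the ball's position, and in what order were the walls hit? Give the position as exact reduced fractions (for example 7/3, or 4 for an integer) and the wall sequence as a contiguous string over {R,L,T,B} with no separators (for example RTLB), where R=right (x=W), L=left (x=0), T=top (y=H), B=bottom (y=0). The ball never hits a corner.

1. t=1 → L at (0,6); v=(1,2)
2. t=5/2 → T at (5/2,11); v=(1,-2)
3. t=11/2 → B at (8,0); v=(1,2)
4. t=2 → R at (10,4); v=(-1,2)

Final position: (10,4)
Wall sequence: LTBR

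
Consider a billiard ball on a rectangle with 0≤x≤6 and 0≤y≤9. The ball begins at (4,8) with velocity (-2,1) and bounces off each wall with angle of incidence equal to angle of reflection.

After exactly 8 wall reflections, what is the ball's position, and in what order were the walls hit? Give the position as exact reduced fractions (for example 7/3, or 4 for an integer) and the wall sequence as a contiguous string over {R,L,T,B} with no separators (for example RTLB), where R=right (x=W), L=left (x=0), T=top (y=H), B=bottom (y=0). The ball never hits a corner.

Final position: (6,7)
Wall sequence: TLRLBRLR

1. t=1 → T at (2,9); v=(-2,-1)
2. t=1 → L at (0,8); v=(2,-1)
3. t=3 → R at (6,5); v=(-2,-1)
4. t=3 → L at (0,2); v=(2,-1)
5. t=2 → B at (4,0); v=(2,1)
6. t=1 → R at (6,1); v=(-2,1)
7. t=3 → L at (0,4); v=(2,1)
8. t=3 → R at (6,7); v=(-2,1)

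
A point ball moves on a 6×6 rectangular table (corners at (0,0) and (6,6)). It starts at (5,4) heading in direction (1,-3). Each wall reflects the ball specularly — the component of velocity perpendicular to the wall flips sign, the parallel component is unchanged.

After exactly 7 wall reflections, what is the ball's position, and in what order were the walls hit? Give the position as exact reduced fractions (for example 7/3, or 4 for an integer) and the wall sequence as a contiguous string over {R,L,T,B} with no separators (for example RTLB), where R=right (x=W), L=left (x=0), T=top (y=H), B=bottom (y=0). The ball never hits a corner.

1. t=1 → R at (6,1); v=(-1,-3)
2. t=1/3 → B at (17/3,0); v=(-1,3)
3. t=2 → T at (11/3,6); v=(-1,-3)
4. t=2 → B at (5/3,0); v=(-1,3)
5. t=5/3 → L at (0,5); v=(1,3)
6. t=1/3 → T at (1/3,6); v=(1,-3)
7. t=2 → B at (7/3,0); v=(1,3)

Final position: (7/3,0)
Wall sequence: RBTBLTB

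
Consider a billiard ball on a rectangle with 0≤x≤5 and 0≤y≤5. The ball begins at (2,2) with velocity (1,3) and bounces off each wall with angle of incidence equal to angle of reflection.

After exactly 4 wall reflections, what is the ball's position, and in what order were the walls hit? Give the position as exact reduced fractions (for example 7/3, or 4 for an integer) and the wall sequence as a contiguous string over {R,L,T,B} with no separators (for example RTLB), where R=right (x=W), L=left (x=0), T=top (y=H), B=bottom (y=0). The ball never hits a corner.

Final position: (11/3,5)
Wall sequence: TBRT

1. t=1 → T at (3,5); v=(1,-3)
2. t=5/3 → B at (14/3,0); v=(1,3)
3. t=1/3 → R at (5,1); v=(-1,3)
4. t=4/3 → T at (11/3,5); v=(-1,-3)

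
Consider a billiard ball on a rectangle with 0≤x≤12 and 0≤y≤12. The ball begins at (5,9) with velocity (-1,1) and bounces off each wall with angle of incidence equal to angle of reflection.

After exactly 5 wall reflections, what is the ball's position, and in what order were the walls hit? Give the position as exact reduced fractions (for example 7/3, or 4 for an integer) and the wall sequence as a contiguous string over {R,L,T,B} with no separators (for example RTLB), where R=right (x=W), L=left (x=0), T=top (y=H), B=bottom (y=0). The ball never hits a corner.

Final position: (2,12)
Wall sequence: TLBRT

1. t=3 → T at (2,12); v=(-1,-1)
2. t=2 → L at (0,10); v=(1,-1)
3. t=10 → B at (10,0); v=(1,1)
4. t=2 → R at (12,2); v=(-1,1)
5. t=10 → T at (2,12); v=(-1,-1)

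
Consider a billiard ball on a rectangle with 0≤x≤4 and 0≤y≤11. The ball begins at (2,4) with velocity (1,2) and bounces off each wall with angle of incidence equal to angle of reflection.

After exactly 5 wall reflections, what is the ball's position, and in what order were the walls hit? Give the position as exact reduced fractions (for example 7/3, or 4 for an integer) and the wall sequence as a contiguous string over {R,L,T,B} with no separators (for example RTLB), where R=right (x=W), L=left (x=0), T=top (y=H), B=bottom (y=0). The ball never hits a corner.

1. t=2 → R at (4,8); v=(-1,2)
2. t=3/2 → T at (5/2,11); v=(-1,-2)
3. t=5/2 → L at (0,6); v=(1,-2)
4. t=3 → B at (3,0); v=(1,2)
5. t=1 → R at (4,2); v=(-1,2)

Final position: (4,2)
Wall sequence: RTLBR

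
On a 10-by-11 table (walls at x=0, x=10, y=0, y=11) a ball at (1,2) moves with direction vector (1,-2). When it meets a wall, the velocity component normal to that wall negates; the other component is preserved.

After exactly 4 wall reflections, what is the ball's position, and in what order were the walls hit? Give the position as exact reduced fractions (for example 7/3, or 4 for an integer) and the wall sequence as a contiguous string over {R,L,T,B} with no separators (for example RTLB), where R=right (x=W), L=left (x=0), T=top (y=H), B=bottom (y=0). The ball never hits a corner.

1. t=1 → B at (2,0); v=(1,2)
2. t=11/2 → T at (15/2,11); v=(1,-2)
3. t=5/2 → R at (10,6); v=(-1,-2)
4. t=3 → B at (7,0); v=(-1,2)

Final position: (7,0)
Wall sequence: BTRB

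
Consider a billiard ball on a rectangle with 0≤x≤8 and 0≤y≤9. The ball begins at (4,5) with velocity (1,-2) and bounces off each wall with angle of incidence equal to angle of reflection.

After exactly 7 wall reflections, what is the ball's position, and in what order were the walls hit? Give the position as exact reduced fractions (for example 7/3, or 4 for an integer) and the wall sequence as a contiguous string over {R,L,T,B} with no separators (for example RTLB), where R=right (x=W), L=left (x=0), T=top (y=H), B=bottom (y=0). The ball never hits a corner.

Final position: (8,1)
Wall sequence: BRTBLTR

1. t=5/2 → B at (13/2,0); v=(1,2)
2. t=3/2 → R at (8,3); v=(-1,2)
3. t=3 → T at (5,9); v=(-1,-2)
4. t=9/2 → B at (1/2,0); v=(-1,2)
5. t=1/2 → L at (0,1); v=(1,2)
6. t=4 → T at (4,9); v=(1,-2)
7. t=4 → R at (8,1); v=(-1,-2)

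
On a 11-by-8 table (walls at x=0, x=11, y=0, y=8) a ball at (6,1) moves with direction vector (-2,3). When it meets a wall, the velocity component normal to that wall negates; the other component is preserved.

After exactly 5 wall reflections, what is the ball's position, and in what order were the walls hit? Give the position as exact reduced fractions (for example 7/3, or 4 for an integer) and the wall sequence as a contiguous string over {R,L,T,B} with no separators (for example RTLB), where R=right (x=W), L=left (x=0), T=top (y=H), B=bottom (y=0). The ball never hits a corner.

Final position: (11,11/2)
Wall sequence: TLBTR

1. t=7/3 → T at (4/3,8); v=(-2,-3)
2. t=2/3 → L at (0,6); v=(2,-3)
3. t=2 → B at (4,0); v=(2,3)
4. t=8/3 → T at (28/3,8); v=(2,-3)
5. t=5/6 → R at (11,11/2); v=(-2,-3)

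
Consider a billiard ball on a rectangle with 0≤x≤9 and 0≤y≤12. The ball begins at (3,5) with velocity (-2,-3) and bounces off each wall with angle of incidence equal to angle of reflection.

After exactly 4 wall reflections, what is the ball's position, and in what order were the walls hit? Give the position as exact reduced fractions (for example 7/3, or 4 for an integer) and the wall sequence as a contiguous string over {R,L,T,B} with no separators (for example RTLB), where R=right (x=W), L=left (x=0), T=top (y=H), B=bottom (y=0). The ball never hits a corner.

1. t=3/2 → L at (0,1/2); v=(2,-3)
2. t=1/6 → B at (1/3,0); v=(2,3)
3. t=4 → T at (25/3,12); v=(2,-3)
4. t=1/3 → R at (9,11); v=(-2,-3)

Final position: (9,11)
Wall sequence: LBTR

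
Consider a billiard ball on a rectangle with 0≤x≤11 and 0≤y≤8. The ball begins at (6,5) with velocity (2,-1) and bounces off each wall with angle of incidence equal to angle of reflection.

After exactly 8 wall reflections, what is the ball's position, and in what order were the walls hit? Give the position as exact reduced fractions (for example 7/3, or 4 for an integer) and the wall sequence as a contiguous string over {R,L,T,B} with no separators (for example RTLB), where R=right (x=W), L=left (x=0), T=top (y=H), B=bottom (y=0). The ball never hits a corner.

Final position: (11,7/2)
Wall sequence: RBLTRLBR

1. t=5/2 → R at (11,5/2); v=(-2,-1)
2. t=5/2 → B at (6,0); v=(-2,1)
3. t=3 → L at (0,3); v=(2,1)
4. t=5 → T at (10,8); v=(2,-1)
5. t=1/2 → R at (11,15/2); v=(-2,-1)
6. t=11/2 → L at (0,2); v=(2,-1)
7. t=2 → B at (4,0); v=(2,1)
8. t=7/2 → R at (11,7/2); v=(-2,1)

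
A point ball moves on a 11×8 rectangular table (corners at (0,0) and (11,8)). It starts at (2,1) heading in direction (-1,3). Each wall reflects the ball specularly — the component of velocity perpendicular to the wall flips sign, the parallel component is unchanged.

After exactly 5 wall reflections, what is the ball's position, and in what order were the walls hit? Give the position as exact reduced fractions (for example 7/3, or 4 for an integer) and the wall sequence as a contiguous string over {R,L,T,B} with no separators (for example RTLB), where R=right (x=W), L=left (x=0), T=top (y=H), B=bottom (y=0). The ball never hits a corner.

Final position: (25/3,0)
Wall sequence: LTBTB

1. t=2 → L at (0,7); v=(1,3)
2. t=1/3 → T at (1/3,8); v=(1,-3)
3. t=8/3 → B at (3,0); v=(1,3)
4. t=8/3 → T at (17/3,8); v=(1,-3)
5. t=8/3 → B at (25/3,0); v=(1,3)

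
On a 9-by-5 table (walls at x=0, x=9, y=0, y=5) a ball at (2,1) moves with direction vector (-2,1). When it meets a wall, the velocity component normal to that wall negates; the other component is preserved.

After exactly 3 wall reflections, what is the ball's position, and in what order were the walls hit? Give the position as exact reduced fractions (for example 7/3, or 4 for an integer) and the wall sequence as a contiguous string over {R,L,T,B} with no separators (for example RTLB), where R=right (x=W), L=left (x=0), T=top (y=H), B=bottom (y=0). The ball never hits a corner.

1. t=1 → L at (0,2); v=(2,1)
2. t=3 → T at (6,5); v=(2,-1)
3. t=3/2 → R at (9,7/2); v=(-2,-1)

Final position: (9,7/2)
Wall sequence: LTR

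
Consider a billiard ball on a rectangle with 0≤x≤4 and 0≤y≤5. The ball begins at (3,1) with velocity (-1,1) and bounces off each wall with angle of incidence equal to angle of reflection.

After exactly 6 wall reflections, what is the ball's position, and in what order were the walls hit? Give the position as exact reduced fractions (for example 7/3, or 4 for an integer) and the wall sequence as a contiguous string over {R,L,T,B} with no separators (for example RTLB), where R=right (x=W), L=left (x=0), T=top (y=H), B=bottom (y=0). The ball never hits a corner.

1. t=3 → L at (0,4); v=(1,1)
2. t=1 → T at (1,5); v=(1,-1)
3. t=3 → R at (4,2); v=(-1,-1)
4. t=2 → B at (2,0); v=(-1,1)
5. t=2 → L at (0,2); v=(1,1)
6. t=3 → T at (3,5); v=(1,-1)

Final position: (3,5)
Wall sequence: LTRBLT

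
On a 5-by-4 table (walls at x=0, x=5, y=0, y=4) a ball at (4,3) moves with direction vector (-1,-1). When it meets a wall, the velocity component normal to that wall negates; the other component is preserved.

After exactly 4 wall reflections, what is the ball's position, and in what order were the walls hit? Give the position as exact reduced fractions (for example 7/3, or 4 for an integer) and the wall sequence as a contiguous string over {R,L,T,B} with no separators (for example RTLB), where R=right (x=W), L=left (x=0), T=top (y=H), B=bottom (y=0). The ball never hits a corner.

Final position: (5,2)
Wall sequence: BLTR

1. t=3 → B at (1,0); v=(-1,1)
2. t=1 → L at (0,1); v=(1,1)
3. t=3 → T at (3,4); v=(1,-1)
4. t=2 → R at (5,2); v=(-1,-1)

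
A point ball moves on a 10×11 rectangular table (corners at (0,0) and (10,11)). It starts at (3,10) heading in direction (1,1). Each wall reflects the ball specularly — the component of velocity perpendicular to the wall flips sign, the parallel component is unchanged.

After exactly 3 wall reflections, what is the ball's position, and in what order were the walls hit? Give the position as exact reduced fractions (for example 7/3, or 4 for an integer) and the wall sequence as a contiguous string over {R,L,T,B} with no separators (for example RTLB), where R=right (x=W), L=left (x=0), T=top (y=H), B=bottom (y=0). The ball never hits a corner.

Final position: (5,0)
Wall sequence: TRB

1. t=1 → T at (4,11); v=(1,-1)
2. t=6 → R at (10,5); v=(-1,-1)
3. t=5 → B at (5,0); v=(-1,1)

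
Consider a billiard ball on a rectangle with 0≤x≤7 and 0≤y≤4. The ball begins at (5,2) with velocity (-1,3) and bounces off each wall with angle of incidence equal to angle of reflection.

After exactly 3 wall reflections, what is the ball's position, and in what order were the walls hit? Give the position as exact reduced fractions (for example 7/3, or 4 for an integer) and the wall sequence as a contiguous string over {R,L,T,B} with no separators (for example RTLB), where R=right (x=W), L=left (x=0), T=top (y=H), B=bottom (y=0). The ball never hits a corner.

1. t=2/3 → T at (13/3,4); v=(-1,-3)
2. t=4/3 → B at (3,0); v=(-1,3)
3. t=4/3 → T at (5/3,4); v=(-1,-3)

Final position: (5/3,4)
Wall sequence: TBT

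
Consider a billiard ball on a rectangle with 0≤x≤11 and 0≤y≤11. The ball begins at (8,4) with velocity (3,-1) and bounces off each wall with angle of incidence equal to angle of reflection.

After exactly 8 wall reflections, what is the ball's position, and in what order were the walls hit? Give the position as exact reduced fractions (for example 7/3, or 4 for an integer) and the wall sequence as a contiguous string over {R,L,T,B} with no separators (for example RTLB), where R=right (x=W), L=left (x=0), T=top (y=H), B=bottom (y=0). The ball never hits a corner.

Final position: (0,20/3)
Wall sequence: RBLRLTRL

1. t=1 → R at (11,3); v=(-3,-1)
2. t=3 → B at (2,0); v=(-3,1)
3. t=2/3 → L at (0,2/3); v=(3,1)
4. t=11/3 → R at (11,13/3); v=(-3,1)
5. t=11/3 → L at (0,8); v=(3,1)
6. t=3 → T at (9,11); v=(3,-1)
7. t=2/3 → R at (11,31/3); v=(-3,-1)
8. t=11/3 → L at (0,20/3); v=(3,-1)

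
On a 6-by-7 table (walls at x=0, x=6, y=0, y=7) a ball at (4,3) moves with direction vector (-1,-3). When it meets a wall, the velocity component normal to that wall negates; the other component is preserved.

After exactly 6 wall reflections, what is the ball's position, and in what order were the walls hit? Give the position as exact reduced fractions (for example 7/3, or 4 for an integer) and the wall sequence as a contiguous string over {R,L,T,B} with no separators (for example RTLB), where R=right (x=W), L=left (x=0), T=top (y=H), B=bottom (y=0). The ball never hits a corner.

1. t=1 → B at (3,0); v=(-1,3)
2. t=7/3 → T at (2/3,7); v=(-1,-3)
3. t=2/3 → L at (0,5); v=(1,-3)
4. t=5/3 → B at (5/3,0); v=(1,3)
5. t=7/3 → T at (4,7); v=(1,-3)
6. t=2 → R at (6,1); v=(-1,-3)

Final position: (6,1)
Wall sequence: BTLBTR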